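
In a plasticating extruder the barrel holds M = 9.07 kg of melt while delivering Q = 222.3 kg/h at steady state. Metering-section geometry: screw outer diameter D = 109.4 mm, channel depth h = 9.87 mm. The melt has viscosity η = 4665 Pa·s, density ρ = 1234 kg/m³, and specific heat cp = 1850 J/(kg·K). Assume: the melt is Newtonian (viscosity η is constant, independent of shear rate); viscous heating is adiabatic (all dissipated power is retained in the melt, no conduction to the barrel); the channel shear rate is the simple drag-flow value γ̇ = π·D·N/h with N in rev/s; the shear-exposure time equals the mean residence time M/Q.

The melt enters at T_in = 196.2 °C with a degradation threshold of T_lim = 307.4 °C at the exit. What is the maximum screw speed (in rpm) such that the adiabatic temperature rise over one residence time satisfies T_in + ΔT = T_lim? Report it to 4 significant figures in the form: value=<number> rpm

value=33.17 rpm

Q_s = Q / 3600 = 222.3 / 3600 = 0.06175 kg/s
t_res = M / Q_s = 9.07 ÷ 0.06175 = 146.883 s
Convert to metres: D = 0.1094 m, h = 0.00987 m
ΔT_a = T_lim − T_in = 307.4 °C − 196.2 °C = 111.2 K
Invert ΔT = ηγ̇²t_res/(ρcp) for γ̇: γ̇_max² = ΔT_a ρ cp / (η t_res) = 111.2·1234·1850 / (4665·146.883) = 370.484 s⁻²
γ̇_max = √370.484 = 19.248 s⁻¹
N_max = γ̇_max h / (πD) = 19.248·0.00987/(π·0.1094) = 0.552758 rev/s → ×60 = 33.1655 rpm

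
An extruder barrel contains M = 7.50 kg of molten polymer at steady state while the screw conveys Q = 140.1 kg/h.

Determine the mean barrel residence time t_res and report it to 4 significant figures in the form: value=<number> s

value=192.7 s

Convert throughput: Q = 140.1 kg/h = 140.1/3600 = 0.0389167 kg/s
t_res = M / Q_s = 7.50 / 0.0389167 = 192.719 s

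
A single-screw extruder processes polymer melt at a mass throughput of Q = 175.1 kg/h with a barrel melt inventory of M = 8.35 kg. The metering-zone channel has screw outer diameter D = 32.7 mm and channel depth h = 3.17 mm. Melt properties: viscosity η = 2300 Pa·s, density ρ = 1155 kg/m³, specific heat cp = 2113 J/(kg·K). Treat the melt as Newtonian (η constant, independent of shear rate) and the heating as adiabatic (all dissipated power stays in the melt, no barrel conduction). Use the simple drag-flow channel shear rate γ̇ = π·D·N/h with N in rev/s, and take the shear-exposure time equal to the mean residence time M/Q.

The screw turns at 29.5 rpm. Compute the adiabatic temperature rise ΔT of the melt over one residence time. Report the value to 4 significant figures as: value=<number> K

value=41.07 K

Convert throughput: Q = 175.1 kg/h = 175.1/3600 = 0.0486389 kg/s
t_res = M / Q_s = 8.35 ÷ 0.0486389 = 171.673 s
D = 32.7 mm = 0.0327 m;  h = 3.17 mm = 0.00317 m;  N = 29.5 rpm / 60 = 0.491667 rev/s
γ̇ = π·D·N / h = π · 0.0327 · 0.491667 / 0.00317 = 15.9334 s⁻¹
ΔT = η·γ̇²·t_res / (ρ·cp) = 2300 · (15.9334)² · 171.673 / (1155 · 2113) = 41.074 K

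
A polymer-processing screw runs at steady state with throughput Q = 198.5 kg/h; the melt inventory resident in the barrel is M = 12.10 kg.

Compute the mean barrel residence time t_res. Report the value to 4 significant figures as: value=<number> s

Throughput in SI: Q_s = 198.5 kg/h ÷ 3600 s/h = 0.0551389 kg/s
t_res = M / Q_s = 12.10 / 0.0551389 = 219.446 s

value=219.4 s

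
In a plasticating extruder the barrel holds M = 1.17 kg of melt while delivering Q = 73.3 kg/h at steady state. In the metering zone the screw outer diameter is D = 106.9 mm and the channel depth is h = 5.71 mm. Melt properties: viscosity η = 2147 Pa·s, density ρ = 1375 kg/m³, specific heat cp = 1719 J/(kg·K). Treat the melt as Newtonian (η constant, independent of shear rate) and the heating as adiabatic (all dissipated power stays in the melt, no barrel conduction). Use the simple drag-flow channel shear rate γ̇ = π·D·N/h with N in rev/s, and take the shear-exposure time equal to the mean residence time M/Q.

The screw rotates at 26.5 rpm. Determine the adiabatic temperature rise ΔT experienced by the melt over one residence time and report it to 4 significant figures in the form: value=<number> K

value=35.22 K

Convert throughput: Q = 73.3 kg/h = 73.3/3600 = 0.0203611 kg/s
t_res = M / Q_s = 1.17 / 0.0203611 = 57.4625 s
Geometry in metres: D = 106.9 mm → 0.1069 m, h = 5.71 mm → 0.00571 m; screw speed N = 26.5 rpm = 0.441667 rev/s
γ̇ = π·D·N / h = π · 0.1069 · 0.441667 / 0.00571 = 25.9768 s⁻¹
ΔT = η·γ̇²·t_res / (ρ·cp) = 2147 · (25.9768)² · 57.4625 / (1375 · 1719) = 35.2217 K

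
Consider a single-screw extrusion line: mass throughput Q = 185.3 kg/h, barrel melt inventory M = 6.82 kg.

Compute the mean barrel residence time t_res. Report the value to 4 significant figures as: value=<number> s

Q_s = Q / 3600 = 185.3 / 3600 = 0.0514722 kg/s
Mean residence time: t_res = M/Q_s = 6.82 kg / 0.0514722 kg/s = 132.499 s

value=132.5 s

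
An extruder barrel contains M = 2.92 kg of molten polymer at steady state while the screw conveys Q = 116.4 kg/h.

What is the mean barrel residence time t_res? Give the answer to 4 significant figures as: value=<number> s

Convert throughput: Q = 116.4 kg/h = 116.4/3600 = 0.0323333 kg/s
t_res = M / Q_s = 2.92 / 0.0323333 = 90.3093 s

value=90.31 s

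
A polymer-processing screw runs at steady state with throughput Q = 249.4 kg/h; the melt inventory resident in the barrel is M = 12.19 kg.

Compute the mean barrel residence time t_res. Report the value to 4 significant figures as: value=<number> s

value=176.0 s

Convert throughput: Q = 249.4 kg/h = 249.4/3600 = 0.0692778 kg/s
t_res = M / Q_s = 12.19 ÷ 0.0692778 = 175.958 s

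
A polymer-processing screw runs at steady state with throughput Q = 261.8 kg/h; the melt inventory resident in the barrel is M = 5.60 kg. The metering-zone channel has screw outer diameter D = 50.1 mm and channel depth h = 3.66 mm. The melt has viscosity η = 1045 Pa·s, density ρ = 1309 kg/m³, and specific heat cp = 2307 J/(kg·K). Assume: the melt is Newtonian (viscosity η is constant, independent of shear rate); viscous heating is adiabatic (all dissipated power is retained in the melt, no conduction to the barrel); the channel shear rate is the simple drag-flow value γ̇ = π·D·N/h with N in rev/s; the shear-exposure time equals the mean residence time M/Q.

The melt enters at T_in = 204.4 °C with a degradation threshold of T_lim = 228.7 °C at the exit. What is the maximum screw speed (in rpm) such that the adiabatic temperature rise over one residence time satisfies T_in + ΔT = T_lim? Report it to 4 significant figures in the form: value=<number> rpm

value=42.13 rpm

Convert throughput: Q = 261.8 kg/h = 261.8/3600 = 0.0727222 kg/s
Mean residence time: t_res = M/Q_s = 5.60 kg / 0.0727222 kg/s = 77.0053 s
D = 50.1 mm = 0.0501 m;  h = 3.66 mm = 0.00366 m
Allowable rise: ΔT_a = T_lim − T_in = 228.7 − 204.4 = 24.3 K
Invert ΔT = ηγ̇²t_res/(ρcp) for γ̇: γ̇_max² = ΔT_a ρ cp / (η t_res) = 24.3·1309·2307 / (1045·77.0053) = 911.919 s⁻²
Take the square root: γ̇_max = √(911.919) = 30.198 s⁻¹
N_max = γ̇_max·h / (π·D) = 30.198 · 0.00366 / (π · 0.0501) = 0.702218 rev/s = 42.1331 rpm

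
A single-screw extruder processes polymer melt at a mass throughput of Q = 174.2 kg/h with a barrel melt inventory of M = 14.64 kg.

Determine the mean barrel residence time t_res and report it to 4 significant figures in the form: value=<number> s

value=302.5 s

Q_s = Q / 3600 = 174.2 / 3600 = 0.0483889 kg/s
t_res = M / Q_s = 14.64 ÷ 0.0483889 = 302.549 s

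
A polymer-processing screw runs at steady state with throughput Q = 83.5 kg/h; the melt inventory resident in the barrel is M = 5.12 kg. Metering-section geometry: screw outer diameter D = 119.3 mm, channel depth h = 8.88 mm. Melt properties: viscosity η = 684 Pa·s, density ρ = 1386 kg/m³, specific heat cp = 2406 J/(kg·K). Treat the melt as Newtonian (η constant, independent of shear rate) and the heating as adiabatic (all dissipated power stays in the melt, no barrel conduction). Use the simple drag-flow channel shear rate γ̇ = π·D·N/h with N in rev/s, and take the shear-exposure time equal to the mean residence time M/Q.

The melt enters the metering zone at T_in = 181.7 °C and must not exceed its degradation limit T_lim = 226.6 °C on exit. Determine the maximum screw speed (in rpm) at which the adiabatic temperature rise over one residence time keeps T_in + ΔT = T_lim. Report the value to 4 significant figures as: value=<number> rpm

Q_s = Q / 3600 = 83.5 / 3600 = 0.0231944 kg/s
Mean residence time: t_res = M/Q_s = 5.12 kg / 0.0231944 kg/s = 220.743 s
Geometry in SI: D = 119.3 mm → 0.1193 m, h = 8.88 mm → 0.00888 m
Allowable rise: ΔT_a = T_lim − T_in = 226.6 − 181.7 = 44.9 K
γ̇_max² = ΔT_a·ρ·cp / (η·t_res) = [44.9 × 1386 × 2406] / [684 × 220.743] = 991.661 s⁻²
Take the square root: γ̇_max = √(991.661) = 31.4906 s⁻¹
N_max = γ̇_max h / (πD) = 31.4906·0.00888/(π·0.1193) = 0.746112 rev/s → ×60 = 44.7667 rpm

value=44.77 rpm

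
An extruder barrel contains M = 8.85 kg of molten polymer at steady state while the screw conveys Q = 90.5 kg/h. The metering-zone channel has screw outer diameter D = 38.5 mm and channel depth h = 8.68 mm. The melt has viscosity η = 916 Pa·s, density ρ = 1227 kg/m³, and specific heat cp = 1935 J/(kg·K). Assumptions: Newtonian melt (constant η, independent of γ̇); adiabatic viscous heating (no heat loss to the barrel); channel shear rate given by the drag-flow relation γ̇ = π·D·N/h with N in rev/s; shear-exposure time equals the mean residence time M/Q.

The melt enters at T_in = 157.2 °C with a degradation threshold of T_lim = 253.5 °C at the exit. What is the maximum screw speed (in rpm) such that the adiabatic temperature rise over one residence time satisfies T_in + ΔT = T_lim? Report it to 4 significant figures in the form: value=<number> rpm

Q_s = Q / 3600 = 90.5 / 3600 = 0.0251389 kg/s
t_res = M / Q_s = 8.85 / 0.0251389 = 352.044 s
Geometry in SI: D = 38.5 mm → 0.0385 m, h = 8.68 mm → 0.00868 m
Allowable rise: ΔT_a = T_lim − T_in = 253.5 − 157.2 = 96.3 K
γ̇_max² = ΔT_a·ρ·cp / (η·t_res) = [96.3 × 1227 × 1935] / [916 × 352.044] = 709.021 s⁻²
γ̇_max = √709.021 = 26.6274 s⁻¹
Solve γ̇ = πDN/h for N: N_max = γ̇_max·h/(π·D) = 26.6274 × 0.00868 / (π × 0.0385) = 1.9109 rev/s = 114.654 rpm

value=114.7 rpm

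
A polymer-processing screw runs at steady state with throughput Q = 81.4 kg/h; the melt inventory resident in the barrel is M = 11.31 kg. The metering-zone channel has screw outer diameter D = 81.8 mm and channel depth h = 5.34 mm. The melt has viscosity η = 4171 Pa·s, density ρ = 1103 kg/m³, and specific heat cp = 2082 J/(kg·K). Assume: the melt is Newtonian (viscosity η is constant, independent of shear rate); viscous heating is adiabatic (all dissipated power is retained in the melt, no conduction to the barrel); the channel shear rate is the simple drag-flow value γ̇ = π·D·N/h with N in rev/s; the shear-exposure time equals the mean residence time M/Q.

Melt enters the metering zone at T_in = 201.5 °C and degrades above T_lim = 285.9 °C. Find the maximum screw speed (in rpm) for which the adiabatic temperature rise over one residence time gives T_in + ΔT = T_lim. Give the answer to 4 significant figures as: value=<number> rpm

Q_s = Q / 3600 = 81.4 / 3600 = 0.0226111 kg/s
Mean residence time: t_res = M/Q_s = 11.31 kg / 0.0226111 kg/s = 500.197 s
D = 81.8 mm = 0.0818 m;  h = 5.34 mm = 0.00534 m
ΔT_a = T_lim − T_in = 285.9 − 201.5 = 84.4 K
γ̇_max² = ΔT_a·ρ·cp/(η·t_res) = 84.4·1103·2082/(4171·500.197) = 92.9004 s⁻²
γ̇_max = √92.9004 = 9.63849 s⁻¹
N_max = γ̇_max h / (πD) = 9.63849·0.00534/(π·0.0818) = 0.200284 rev/s → ×60 = 12.0171 rpm

value=12.02 rpm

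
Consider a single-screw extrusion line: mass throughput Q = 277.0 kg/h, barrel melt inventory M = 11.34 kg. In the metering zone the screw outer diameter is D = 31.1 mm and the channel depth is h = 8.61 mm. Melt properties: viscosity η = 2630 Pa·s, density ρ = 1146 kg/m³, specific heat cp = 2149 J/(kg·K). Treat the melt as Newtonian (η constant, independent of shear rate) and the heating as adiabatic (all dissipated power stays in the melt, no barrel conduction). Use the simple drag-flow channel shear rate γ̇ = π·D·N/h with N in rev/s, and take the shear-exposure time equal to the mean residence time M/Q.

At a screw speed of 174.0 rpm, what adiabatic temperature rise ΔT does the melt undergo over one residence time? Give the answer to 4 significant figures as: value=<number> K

Q_s = Q / 3600 = 277.0 / 3600 = 0.0769444 kg/s
t_res = M / Q_s = 11.34 / 0.0769444 = 147.379 s
Geometry in metres: D = 31.1 mm → 0.0311 m, h = 8.61 mm → 0.00861 m; screw speed N = 174.0 rpm = 2.9 rev/s
Shear rate: γ̇ = πDN/h = π·0.0311·2.9/0.00861 = 32.9083 s⁻¹
Adiabatic rise: ΔT = η γ̇² t_res / (ρ cp) = 2630·(32.9083)²·147.379 / (1146·2149) = 170.444 K

value=170.4 K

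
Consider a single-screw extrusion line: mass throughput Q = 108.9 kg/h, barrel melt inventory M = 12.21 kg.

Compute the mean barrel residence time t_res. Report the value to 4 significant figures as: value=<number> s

Convert throughput: Q = 108.9 kg/h = 108.9/3600 = 0.03025 kg/s
t_res = M / Q_s = 12.21 ÷ 0.03025 = 403.636 s

value=403.6 s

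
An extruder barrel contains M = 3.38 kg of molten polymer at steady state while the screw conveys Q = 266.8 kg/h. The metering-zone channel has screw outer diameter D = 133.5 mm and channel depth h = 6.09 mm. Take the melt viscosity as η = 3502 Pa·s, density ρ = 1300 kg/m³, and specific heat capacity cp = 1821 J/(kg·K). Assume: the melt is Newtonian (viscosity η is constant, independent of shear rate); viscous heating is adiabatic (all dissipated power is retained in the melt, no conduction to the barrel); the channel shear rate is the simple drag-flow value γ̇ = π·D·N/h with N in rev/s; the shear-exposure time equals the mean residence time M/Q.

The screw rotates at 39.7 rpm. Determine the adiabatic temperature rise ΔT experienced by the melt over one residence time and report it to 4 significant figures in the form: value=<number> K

Convert throughput: Q = 266.8 kg/h = 266.8/3600 = 0.0741111 kg/s
t_res = M / Q_s = 3.38 ÷ 0.0741111 = 45.6072 s
Geometry in metres: D = 133.5 mm → 0.1335 m, h = 6.09 mm → 0.00609 m; screw speed N = 39.7 rpm = 0.661667 rev/s
γ̇ = π D N / h = (π)(0.1335)(0.661667) / 0.00609 = 45.5673 s⁻¹
Adiabatic rise: ΔT = η γ̇² t_res / (ρ cp) = 3502·(45.5673)²·45.6072 / (1300·1821) = 140.088 K

value=140.1 K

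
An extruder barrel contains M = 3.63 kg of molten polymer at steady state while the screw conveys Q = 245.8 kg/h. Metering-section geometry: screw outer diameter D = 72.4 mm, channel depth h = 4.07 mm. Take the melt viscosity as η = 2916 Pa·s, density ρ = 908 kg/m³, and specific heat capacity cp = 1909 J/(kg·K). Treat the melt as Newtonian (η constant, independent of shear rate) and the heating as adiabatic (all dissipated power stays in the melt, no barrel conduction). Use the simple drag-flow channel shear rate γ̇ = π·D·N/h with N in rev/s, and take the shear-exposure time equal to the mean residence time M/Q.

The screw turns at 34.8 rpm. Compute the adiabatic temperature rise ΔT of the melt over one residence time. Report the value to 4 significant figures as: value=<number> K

value=93.97 K

Throughput in SI: Q_s = 245.8 kg/h ÷ 3600 s/h = 0.0682778 kg/s
t_res = M / Q_s = 3.63 ÷ 0.0682778 = 53.1652 s
Geometry in metres: D = 72.4 mm → 0.0724 m, h = 4.07 mm → 0.00407 m; screw speed N = 34.8 rpm = 0.58 rev/s
γ̇ = π·D·N / h = π · 0.0724 · 0.58 / 0.00407 = 32.4132 s⁻¹
ΔT = η·γ̇²·t_res / (ρ·cp) = 2916 · (32.4132)² · 53.1652 / (908 · 1909) = 93.9652 K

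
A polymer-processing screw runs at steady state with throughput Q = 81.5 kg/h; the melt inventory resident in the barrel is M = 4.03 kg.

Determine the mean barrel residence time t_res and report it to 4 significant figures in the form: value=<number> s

value=178.0 s

Q_s = Q / 3600 = 81.5 / 3600 = 0.0226389 kg/s
Mean residence time: t_res = M/Q_s = 4.03 kg / 0.0226389 kg/s = 178.012 s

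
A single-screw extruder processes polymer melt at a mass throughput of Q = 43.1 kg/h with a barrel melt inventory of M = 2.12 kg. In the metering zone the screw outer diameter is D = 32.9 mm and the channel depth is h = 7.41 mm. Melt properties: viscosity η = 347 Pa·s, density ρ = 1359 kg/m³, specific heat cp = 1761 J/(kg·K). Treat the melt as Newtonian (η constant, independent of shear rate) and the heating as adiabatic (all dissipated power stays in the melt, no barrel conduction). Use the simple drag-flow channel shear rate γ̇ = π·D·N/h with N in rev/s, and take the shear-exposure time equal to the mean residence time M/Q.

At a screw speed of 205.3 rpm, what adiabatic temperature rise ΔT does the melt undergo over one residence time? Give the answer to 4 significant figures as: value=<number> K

value=58.48 K

Throughput in SI: Q_s = 43.1 kg/h ÷ 3600 s/h = 0.0119722 kg/s
t_res = M / Q_s = 2.12 ÷ 0.0119722 = 177.077 s
D = 32.9 mm = 0.0329 m;  h = 7.41 mm = 0.00741 m;  N = 205.3 rpm / 60 = 3.42167 rev/s
Shear rate: γ̇ = πDN/h = π·0.0329·3.42167/0.00741 = 47.7271 s⁻¹
ΔT = η·γ̇²·t_res/(ρ·cp) = [347 × 47.7271² × 177.077] / [1359 × 1761] = 58.4847 K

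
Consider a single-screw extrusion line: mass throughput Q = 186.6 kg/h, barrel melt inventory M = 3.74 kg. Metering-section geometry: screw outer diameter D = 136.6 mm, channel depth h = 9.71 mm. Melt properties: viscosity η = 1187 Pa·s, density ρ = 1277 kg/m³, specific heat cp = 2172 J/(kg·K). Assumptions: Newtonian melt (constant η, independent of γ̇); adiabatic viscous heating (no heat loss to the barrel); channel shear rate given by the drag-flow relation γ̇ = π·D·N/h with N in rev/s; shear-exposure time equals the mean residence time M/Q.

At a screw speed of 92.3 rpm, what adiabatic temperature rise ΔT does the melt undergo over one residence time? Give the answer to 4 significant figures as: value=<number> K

Convert throughput: Q = 186.6 kg/h = 186.6/3600 = 0.0518333 kg/s
t_res = M / Q_s = 3.74 ÷ 0.0518333 = 72.1543 s
D = 136.6 mm = 0.1366 m;  h = 9.71 mm = 0.00971 m;  N = 92.3 rpm / 60 = 1.53833 rev/s
γ̇ = π D N / h = (π)(0.1366)(1.53833) / 0.00971 = 67.9879 s⁻¹
ΔT = η·γ̇²·t_res/(ρ·cp) = [1187 × 67.9879² × 72.1543] / [1277 × 2172] = 142.734 K

value=142.7 K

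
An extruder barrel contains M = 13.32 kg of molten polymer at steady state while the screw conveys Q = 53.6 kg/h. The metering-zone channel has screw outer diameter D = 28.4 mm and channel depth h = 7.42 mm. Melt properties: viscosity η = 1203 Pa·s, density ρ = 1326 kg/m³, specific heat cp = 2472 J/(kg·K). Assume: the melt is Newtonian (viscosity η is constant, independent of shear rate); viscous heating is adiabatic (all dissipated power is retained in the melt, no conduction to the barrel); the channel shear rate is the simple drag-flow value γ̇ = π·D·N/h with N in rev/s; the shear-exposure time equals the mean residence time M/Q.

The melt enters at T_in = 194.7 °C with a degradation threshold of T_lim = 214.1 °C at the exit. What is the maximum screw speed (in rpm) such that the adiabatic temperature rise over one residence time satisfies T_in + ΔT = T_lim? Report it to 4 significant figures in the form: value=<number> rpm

Q_s = Q / 3600 = 53.6 / 3600 = 0.0148889 kg/s
t_res = M / Q_s = 13.32 ÷ 0.0148889 = 894.627 s
Convert to metres: D = 0.0284 m, h = 0.00742 m
ΔT_a = T_lim − T_in = 214.1 − 194.7 = 19.4 K
γ̇_max² = ΔT_a·ρ·cp / (η·t_res) = [19.4 × 1326 × 2472] / [1203 × 894.627] = 59.0862 s⁻²
Take the square root: γ̇_max = √(59.0862) = 7.68676 s⁻¹
N_max = γ̇_max·h / (π·D) = 7.68676 · 0.00742 / (π · 0.0284) = 0.639262 rev/s = 38.3557 rpm

value=38.36 rpm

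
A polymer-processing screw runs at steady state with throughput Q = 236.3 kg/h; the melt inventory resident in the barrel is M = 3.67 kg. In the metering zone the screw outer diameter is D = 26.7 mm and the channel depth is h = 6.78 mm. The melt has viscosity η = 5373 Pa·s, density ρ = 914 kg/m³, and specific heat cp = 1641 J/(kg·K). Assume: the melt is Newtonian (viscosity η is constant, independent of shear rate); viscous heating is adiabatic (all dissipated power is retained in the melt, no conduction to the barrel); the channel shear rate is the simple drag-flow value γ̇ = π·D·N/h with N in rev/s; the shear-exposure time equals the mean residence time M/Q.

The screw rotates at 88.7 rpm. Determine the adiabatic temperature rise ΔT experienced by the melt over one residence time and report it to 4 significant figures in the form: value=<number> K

value=67.00 K

Convert throughput: Q = 236.3 kg/h = 236.3/3600 = 0.0656389 kg/s
t_res = M / Q_s = 3.67 / 0.0656389 = 55.912 s
Convert to SI: D = 0.0267 m, h = 0.00678 m, N = 88.7/60 = 1.47833 rev/s
Shear rate: γ̇ = πDN/h = π·0.0267·1.47833/0.00678 = 18.2896 s⁻¹
Adiabatic rise: ΔT = η γ̇² t_res / (ρ cp) = 5373·(18.2896)²·55.912 / (914·1641) = 67 K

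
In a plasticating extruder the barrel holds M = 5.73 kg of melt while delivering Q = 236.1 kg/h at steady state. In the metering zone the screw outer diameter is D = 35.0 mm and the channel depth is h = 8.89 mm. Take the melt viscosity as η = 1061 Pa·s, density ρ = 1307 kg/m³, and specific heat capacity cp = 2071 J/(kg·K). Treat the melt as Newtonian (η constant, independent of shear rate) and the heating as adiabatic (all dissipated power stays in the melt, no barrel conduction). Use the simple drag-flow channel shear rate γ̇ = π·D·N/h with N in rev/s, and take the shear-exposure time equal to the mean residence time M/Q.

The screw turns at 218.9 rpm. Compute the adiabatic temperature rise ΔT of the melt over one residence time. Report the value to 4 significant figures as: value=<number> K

Convert throughput: Q = 236.1 kg/h = 236.1/3600 = 0.0655833 kg/s
Mean residence time: t_res = M/Q_s = 5.73 kg / 0.0655833 kg/s = 87.3698 s
Geometry in metres: D = 35.0 mm → 0.035 m, h = 8.89 mm → 0.00889 m; screw speed N = 218.9 rpm = 3.64833 rev/s
γ̇ = π D N / h = (π)(0.035)(3.64833) / 0.00889 = 45.1243 s⁻¹
ΔT = η·γ̇²·t_res / (ρ·cp) = 1061 · (45.1243)² · 87.3698 / (1307 · 2071) = 69.7336 K

value=69.73 K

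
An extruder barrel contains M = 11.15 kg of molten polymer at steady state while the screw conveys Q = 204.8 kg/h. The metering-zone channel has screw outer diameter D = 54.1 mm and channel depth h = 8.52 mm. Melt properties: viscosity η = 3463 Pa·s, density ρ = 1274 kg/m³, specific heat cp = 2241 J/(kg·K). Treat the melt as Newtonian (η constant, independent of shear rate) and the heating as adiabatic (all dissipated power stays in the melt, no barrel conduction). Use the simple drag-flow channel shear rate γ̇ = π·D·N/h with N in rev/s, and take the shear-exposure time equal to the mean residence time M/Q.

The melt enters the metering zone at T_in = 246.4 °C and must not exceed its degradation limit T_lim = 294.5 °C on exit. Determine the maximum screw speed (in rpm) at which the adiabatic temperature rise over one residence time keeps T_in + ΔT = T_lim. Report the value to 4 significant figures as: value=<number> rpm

Throughput in SI: Q_s = 204.8 kg/h ÷ 3600 s/h = 0.0568889 kg/s
t_res = M / Q_s = 11.15 ÷ 0.0568889 = 195.996 s
Geometry in SI: D = 54.1 mm → 0.0541 m, h = 8.52 mm → 0.00852 m
Allowable rise: ΔT_a = T_lim − T_in = 294.5 − 246.4 = 48.1 K
Invert ΔT = ηγ̇²t_res/(ρcp) for γ̇: γ̇_max² = ΔT_a ρ cp / (η t_res) = 48.1·1274·2241 / (3463·195.996) = 202.328 s⁻²
γ̇_max = √202.328 = 14.2242 s⁻¹
N_max = γ̇_max·h / (π·D) = 14.2242 · 0.00852 / (π · 0.0541) = 0.713051 rev/s = 42.7831 rpm

value=42.78 rpm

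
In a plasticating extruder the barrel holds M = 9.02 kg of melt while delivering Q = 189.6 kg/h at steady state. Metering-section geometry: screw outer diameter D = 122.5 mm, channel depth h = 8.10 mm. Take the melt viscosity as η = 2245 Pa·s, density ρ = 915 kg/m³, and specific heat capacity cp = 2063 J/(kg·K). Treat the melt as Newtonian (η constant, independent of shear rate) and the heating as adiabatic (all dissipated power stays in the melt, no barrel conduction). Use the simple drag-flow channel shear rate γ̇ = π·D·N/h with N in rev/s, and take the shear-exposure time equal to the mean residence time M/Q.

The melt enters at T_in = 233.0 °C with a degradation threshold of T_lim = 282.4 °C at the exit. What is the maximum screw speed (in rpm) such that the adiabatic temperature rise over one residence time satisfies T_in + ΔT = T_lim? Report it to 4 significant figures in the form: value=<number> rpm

Convert throughput: Q = 189.6 kg/h = 189.6/3600 = 0.0526667 kg/s
t_res = M / Q_s = 9.02 ÷ 0.0526667 = 171.266 s
D = 122.5 mm = 0.1225 m;  h = 8.10 mm = 0.0081 m
ΔT_a = T_lim − T_in = 282.4 − 233.0 = 49.4 K
γ̇_max² = ΔT_a·ρ·cp / (η·t_res) = [49.4 × 915 × 2063] / [2245 × 171.266] = 242.527 s⁻²
Take the square root: γ̇_max = √(242.527) = 15.5733 s⁻¹
Solve γ̇ = πDN/h for N: N_max = γ̇_max·h/(π·D) = 15.5733 × 0.0081 / (π × 0.1225) = 0.327778 rev/s = 19.6667 rpm

value=19.67 rpm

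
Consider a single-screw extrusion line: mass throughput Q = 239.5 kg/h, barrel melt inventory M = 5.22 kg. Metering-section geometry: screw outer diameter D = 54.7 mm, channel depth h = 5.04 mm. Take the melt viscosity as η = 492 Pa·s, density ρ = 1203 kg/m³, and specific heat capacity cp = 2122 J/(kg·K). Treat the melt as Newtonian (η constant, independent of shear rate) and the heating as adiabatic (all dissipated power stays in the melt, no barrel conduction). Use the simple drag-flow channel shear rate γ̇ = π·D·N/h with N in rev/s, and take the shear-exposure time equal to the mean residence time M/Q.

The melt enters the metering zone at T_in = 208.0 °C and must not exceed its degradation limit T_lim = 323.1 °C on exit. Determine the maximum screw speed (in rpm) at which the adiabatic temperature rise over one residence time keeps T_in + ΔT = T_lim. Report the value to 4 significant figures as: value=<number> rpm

Convert throughput: Q = 239.5 kg/h = 239.5/3600 = 0.0665278 kg/s
Mean residence time: t_res = M/Q_s = 5.22 kg / 0.0665278 kg/s = 78.4635 s
D = 54.7 mm = 0.0547 m;  h = 5.04 mm = 0.00504 m
ΔT_a = T_lim − T_in = 323.1 °C − 208.0 °C = 115.1 K
γ̇_max² = ΔT_a·ρ·cp/(η·t_res) = 115.1·1203·2122/(492·78.4635) = 7611.21 s⁻²
γ̇_max = sqrt(7611.21) = 87.2423 s⁻¹
N_max = γ̇_max h / (πD) = 87.2423·0.00504/(π·0.0547) = 2.5587 rev/s → ×60 = 153.522 rpm

value=153.5 rpm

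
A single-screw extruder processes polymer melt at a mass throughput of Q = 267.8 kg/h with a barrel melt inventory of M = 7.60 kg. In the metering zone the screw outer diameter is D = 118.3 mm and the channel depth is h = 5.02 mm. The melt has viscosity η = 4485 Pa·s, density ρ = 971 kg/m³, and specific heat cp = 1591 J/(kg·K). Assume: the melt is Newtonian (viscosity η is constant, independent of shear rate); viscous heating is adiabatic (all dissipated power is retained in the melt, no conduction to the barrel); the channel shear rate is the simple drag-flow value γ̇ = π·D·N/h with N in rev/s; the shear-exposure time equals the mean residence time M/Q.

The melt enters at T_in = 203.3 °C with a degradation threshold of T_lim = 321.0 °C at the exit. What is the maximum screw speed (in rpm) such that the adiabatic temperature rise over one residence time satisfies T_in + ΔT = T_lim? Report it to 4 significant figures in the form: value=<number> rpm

Q_s = Q / 3600 = 267.8 / 3600 = 0.0743889 kg/s
Mean residence time: t_res = M/Q_s = 7.60 kg / 0.0743889 kg/s = 102.166 s
Convert to metres: D = 0.1183 m, h = 0.00502 m
ΔT_a = T_lim − T_in = 321.0 − 203.3 = 117.7 K
Invert ΔT = ηγ̇²t_res/(ρcp) for γ̇: γ̇_max² = ΔT_a ρ cp / (η t_res) = 117.7·971·1591 / (4485·102.166) = 396.824 s⁻²
Take the square root: γ̇_max = √(396.824) = 19.9204 s⁻¹
N_max = γ̇_max h / (πD) = 19.9204·0.00502/(π·0.1183) = 0.269072 rev/s → ×60 = 16.1443 rpm

value=16.14 rpm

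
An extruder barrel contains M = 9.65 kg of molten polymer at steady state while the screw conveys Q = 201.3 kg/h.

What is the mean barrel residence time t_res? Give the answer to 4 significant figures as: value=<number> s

value=172.6 s

Q_s = Q / 3600 = 201.3 / 3600 = 0.0559167 kg/s
t_res = M / Q_s = 9.65 / 0.0559167 = 172.578 s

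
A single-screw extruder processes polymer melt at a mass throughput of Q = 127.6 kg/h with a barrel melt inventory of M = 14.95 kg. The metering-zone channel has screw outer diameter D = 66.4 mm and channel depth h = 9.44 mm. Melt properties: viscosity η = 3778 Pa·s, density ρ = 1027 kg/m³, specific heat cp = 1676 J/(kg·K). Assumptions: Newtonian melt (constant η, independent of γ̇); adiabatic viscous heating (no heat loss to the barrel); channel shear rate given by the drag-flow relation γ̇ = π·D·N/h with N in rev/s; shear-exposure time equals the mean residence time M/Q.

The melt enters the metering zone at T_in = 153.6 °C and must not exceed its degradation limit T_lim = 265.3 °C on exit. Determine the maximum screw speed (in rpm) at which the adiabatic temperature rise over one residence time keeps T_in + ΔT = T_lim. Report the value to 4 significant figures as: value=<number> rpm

Throughput in SI: Q_s = 127.6 kg/h ÷ 3600 s/h = 0.0354444 kg/s
t_res = M / Q_s = 14.95 / 0.0354444 = 421.787 s
D = 66.4 mm = 0.0664 m;  h = 9.44 mm = 0.00944 m
Allowable rise: ΔT_a = T_lim − T_in = 265.3 − 153.6 = 111.7 K
γ̇_max² = ΔT_a·ρ·cp / (η·t_res) = [111.7 × 1027 × 1676] / [3778 × 421.787] = 120.654 s⁻²
Take the square root: γ̇_max = √(120.654) = 10.9843 s⁻¹
N_max = γ̇_max h / (πD) = 10.9843·0.00944/(π·0.0664) = 0.497079 rev/s → ×60 = 29.8247 rpm

value=29.82 rpm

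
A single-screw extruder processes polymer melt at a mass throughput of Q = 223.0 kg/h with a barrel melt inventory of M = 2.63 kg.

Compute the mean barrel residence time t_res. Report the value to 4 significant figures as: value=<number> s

Throughput in SI: Q_s = 223.0 kg/h ÷ 3600 s/h = 0.0619444 kg/s
Mean residence time: t_res = M/Q_s = 2.63 kg / 0.0619444 kg/s = 42.4574 s

value=42.46 s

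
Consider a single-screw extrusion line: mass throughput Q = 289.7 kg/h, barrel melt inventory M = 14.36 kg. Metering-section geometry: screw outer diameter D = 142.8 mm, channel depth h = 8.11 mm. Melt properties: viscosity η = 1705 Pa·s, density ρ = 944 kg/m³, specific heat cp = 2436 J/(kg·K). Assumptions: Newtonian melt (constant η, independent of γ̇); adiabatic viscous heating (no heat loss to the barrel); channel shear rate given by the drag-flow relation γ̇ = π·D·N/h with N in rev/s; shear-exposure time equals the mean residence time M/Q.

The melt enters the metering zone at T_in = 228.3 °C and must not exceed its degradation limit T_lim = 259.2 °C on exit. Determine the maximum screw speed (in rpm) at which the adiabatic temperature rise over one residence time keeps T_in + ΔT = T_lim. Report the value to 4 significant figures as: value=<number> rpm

value=16.58 rpm

Q_s = Q / 3600 = 289.7 / 3600 = 0.0804722 kg/s
t_res = M / Q_s = 14.36 / 0.0804722 = 178.447 s
D = 142.8 mm = 0.1428 m;  h = 8.11 mm = 0.00811 m
Allowable rise: ΔT_a = T_lim − T_in = 259.2 − 228.3 = 30.9 K
γ̇_max² = ΔT_a·ρ·cp/(η·t_res) = 30.9·944·2436/(1705·178.447) = 233.547 s⁻²
γ̇_max = sqrt(233.547) = 15.2823 s⁻¹
Solve γ̇ = πDN/h for N: N_max = γ̇_max·h/(π·D) = 15.2823 × 0.00811 / (π × 0.1428) = 0.276268 rev/s = 16.5761 rpm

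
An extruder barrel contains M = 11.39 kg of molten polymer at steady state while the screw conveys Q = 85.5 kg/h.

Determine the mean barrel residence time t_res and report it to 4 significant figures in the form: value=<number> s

Convert throughput: Q = 85.5 kg/h = 85.5/3600 = 0.02375 kg/s
t_res = M / Q_s = 11.39 ÷ 0.02375 = 479.579 s

value=479.6 s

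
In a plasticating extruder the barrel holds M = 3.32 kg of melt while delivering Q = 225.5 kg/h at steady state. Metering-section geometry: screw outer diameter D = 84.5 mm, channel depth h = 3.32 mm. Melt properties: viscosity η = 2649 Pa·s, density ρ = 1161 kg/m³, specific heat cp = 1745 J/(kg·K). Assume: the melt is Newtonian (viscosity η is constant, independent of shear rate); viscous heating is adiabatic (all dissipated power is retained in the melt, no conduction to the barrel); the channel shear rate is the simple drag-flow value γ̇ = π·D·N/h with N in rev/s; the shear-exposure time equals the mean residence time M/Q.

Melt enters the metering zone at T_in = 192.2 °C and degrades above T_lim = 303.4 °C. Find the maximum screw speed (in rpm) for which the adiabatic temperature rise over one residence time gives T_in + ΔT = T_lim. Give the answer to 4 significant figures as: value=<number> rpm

value=30.06 rpm

Q_s = Q / 3600 = 225.5 / 3600 = 0.0626389 kg/s
Mean residence time: t_res = M/Q_s = 3.32 kg / 0.0626389 kg/s = 53.0022 s
Geometry in SI: D = 84.5 mm → 0.0845 m, h = 3.32 mm → 0.00332 m
ΔT_a = T_lim − T_in = 303.4 °C − 192.2 °C = 111.2 K
γ̇_max² = ΔT_a·ρ·cp/(η·t_res) = 111.2·1161·1745/(2649·53.0022) = 1604.56 s⁻²
γ̇_max = sqrt(1604.56) = 40.057 s⁻¹
N_max = γ̇_max·h / (π·D) = 40.057 · 0.00332 / (π · 0.0845) = 0.500968 rev/s = 30.0581 rpm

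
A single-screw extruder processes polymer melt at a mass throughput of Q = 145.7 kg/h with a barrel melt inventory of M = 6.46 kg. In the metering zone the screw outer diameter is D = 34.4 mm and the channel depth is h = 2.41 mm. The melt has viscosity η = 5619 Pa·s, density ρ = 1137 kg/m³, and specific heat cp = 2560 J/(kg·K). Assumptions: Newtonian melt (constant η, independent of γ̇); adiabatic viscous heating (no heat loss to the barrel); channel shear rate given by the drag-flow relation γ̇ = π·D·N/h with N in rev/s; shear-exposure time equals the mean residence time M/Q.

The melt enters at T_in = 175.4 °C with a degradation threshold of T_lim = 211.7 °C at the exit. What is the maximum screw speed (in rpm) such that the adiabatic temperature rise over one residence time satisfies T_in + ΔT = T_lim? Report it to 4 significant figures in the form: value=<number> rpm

Convert throughput: Q = 145.7 kg/h = 145.7/3600 = 0.0404722 kg/s
Mean residence time: t_res = M/Q_s = 6.46 kg / 0.0404722 kg/s = 159.616 s
Convert to metres: D = 0.0344 m, h = 0.00241 m
Allowable rise: ΔT_a = T_lim − T_in = 211.7 − 175.4 = 36.3 K
γ̇_max² = ΔT_a·ρ·cp / (η·t_res) = [36.3 × 1137 × 2560] / [5619 × 159.616] = 117.807 s⁻²
γ̇_max = sqrt(117.807) = 10.8539 s⁻¹
N_max = γ̇_max h / (πD) = 10.8539·0.00241/(π·0.0344) = 0.242044 rev/s → ×60 = 14.5227 rpm

value=14.52 rpm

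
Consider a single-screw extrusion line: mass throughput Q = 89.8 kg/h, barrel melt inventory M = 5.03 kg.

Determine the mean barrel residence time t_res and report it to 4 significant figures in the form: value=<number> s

Convert throughput: Q = 89.8 kg/h = 89.8/3600 = 0.0249444 kg/s
Mean residence time: t_res = M/Q_s = 5.03 kg / 0.0249444 kg/s = 201.648 s

value=201.6 s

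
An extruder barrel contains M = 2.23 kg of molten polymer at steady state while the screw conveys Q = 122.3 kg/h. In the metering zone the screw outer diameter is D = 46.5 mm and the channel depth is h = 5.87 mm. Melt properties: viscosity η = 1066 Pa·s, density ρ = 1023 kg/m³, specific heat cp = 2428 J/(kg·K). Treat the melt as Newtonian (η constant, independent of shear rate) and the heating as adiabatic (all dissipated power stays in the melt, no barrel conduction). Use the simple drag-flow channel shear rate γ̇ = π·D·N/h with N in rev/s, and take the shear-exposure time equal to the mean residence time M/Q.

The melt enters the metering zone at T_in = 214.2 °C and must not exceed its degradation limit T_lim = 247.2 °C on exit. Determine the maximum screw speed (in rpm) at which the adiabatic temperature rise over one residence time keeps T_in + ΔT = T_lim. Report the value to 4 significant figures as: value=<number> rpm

Throughput in SI: Q_s = 122.3 kg/h ÷ 3600 s/h = 0.0339722 kg/s
t_res = M / Q_s = 2.23 ÷ 0.0339722 = 65.6419 s
Geometry in SI: D = 46.5 mm → 0.0465 m, h = 5.87 mm → 0.00587 m
ΔT_a = T_lim − T_in = 247.2 − 214.2 = 33 K
γ̇_max² = ΔT_a·ρ·cp/(η·t_res) = 33·1023·2428/(1066·65.6419) = 1171.39 s⁻²
γ̇_max = √1171.39 = 34.2255 s⁻¹
N_max = γ̇_max·h / (π·D) = 34.2255 · 0.00587 / (π · 0.0465) = 1.37526 rev/s = 82.5157 rpm

value=82.52 rpm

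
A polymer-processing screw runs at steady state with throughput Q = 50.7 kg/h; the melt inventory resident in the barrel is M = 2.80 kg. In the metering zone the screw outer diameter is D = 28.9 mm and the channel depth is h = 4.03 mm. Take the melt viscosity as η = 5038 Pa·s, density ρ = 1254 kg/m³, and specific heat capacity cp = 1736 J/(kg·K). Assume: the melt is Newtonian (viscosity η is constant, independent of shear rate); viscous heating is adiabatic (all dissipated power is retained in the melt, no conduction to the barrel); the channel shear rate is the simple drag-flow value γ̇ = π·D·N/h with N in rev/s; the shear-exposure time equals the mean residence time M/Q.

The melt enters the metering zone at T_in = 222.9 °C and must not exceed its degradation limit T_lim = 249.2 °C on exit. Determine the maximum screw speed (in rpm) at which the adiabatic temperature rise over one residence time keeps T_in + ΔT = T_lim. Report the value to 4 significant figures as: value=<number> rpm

value=20.14 rpm

Throughput in SI: Q_s = 50.7 kg/h ÷ 3600 s/h = 0.0140833 kg/s
Mean residence time: t_res = M/Q_s = 2.80 kg / 0.0140833 kg/s = 198.817 s
Convert to metres: D = 0.0289 m, h = 0.00403 m
ΔT_a = T_lim − T_in = 249.2 °C − 222.9 °C = 26.3 K
γ̇_max² = ΔT_a·ρ·cp / (η·t_res) = [26.3 × 1254 × 1736] / [5038 × 198.817] = 57.16 s⁻²
γ̇_max = √57.16 = 7.56042 s⁻¹
N_max = γ̇_max h / (πD) = 7.56042·0.00403/(π·0.0289) = 0.335586 rev/s → ×60 = 20.1351 rpm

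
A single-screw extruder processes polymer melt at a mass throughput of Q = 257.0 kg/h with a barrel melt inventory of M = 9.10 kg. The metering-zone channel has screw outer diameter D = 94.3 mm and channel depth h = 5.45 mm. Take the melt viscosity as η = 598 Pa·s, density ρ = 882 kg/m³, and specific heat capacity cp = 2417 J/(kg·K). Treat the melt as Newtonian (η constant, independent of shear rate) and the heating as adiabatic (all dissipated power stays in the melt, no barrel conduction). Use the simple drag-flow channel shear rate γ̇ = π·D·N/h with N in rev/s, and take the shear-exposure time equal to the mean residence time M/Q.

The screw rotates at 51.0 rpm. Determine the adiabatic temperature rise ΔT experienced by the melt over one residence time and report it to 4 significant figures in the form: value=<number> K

Throughput in SI: Q_s = 257.0 kg/h ÷ 3600 s/h = 0.0713889 kg/s
t_res = M / Q_s = 9.10 ÷ 0.0713889 = 127.471 s
Convert to SI: D = 0.0943 m, h = 0.00545 m, N = 51.0/60 = 0.85 rev/s
Shear rate: γ̇ = πDN/h = π·0.0943·0.85/0.00545 = 46.2045 s⁻¹
Adiabatic rise: ΔT = η γ̇² t_res / (ρ cp) = 598·(46.2045)²·127.471 / (882·2417) = 76.3369 K

value=76.34 K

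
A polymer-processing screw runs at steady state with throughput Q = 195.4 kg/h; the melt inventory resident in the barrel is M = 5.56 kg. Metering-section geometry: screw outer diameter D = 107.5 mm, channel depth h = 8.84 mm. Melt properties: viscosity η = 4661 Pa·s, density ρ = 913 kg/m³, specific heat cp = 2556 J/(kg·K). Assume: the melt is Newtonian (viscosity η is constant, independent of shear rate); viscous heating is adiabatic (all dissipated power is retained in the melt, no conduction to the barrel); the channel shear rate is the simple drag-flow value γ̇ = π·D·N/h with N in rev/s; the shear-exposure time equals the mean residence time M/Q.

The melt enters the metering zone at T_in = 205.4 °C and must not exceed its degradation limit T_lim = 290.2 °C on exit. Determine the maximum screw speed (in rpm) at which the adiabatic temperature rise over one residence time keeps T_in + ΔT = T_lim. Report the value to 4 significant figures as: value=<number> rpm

value=31.97 rpm

Convert throughput: Q = 195.4 kg/h = 195.4/3600 = 0.0542778 kg/s
Mean residence time: t_res = M/Q_s = 5.56 kg / 0.0542778 kg/s = 102.436 s
D = 107.5 mm = 0.1075 m;  h = 8.84 mm = 0.00884 m
ΔT_a = T_lim − T_in = 290.2 − 205.4 = 84.8 K
Invert ΔT = ηγ̇²t_res/(ρcp) for γ̇: γ̇_max² = ΔT_a ρ cp / (η t_res) = 84.8·913·2556 / (4661·102.436) = 414.472 s⁻²
γ̇_max = sqrt(414.472) = 20.3586 s⁻¹
N_max = γ̇_max·h / (π·D) = 20.3586 · 0.00884 / (π · 0.1075) = 0.532895 rev/s = 31.9737 rpm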